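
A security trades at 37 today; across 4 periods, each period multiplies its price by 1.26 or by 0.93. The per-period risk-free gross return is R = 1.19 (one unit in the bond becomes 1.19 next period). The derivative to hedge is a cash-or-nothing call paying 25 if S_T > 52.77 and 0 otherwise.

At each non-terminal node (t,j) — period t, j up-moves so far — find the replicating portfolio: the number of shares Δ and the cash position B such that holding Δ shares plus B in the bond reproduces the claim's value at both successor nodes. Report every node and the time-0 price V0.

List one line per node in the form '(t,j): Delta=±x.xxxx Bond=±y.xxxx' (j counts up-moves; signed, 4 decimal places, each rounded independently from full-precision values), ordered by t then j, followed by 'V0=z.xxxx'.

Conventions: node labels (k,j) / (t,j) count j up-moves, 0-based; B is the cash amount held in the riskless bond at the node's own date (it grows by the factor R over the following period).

(0,0): Delta=0.4800 Bond=-7.7814
(1,0): Delta=0.9651 Bond=-25.9530
(1,1): Delta=0.3836 Bond=-4.7656
(2,0): Delta=0.0000 Bond=0.0000
(2,1): Delta=1.1569 Bond=-39.1990
(2,2): Delta=0.2299 Bond=3.3557
(3,0): Delta=0.0000 Bond=0.0000
(3,1): Delta=0.0000 Bond=0.0000
(3,2): Delta=1.3868 Bond=-59.2055
(3,3): Delta=0.0000 Bond=21.0084
V0=9.9772

Under the risk-neutral measure, an up-move has probability p* = (R−d)/(u−d) = 0.7879 and values discount at R = 1.19.
At maturity the claim pays: V(4,0)=0.0000, V(4,1)=0.0000, V(4,2)=0.0000, V(4,3)=25.0000, V(4,4)=25.0000
(3,0): S=29.7612. Δ = (V_up−V_dn)/(S_up−S_dn) = (0.0000−0.0000)/(37.4991−27.6779) = 0.0000. V = [p*·0.0000 + (1−p*)·0.0000]/1.19 = 0.0000. B = V − Δ·S = 0.0000.
(3,1): S=40.3216. Δ = (V_up−V_dn)/(S_up−S_dn) = (0.0000−0.0000)/(50.8053−37.4991) = 0.0000. V = [p*·0.0000 + (1−p*)·0.0000]/1.19 = 0.0000. B = V − Δ·S = 0.0000.
(3,2): S=54.6293. Δ = (V_up−V_dn)/(S_up−S_dn) = (25.0000−0.0000)/(68.8329−50.8053) = 1.3868. V = [p*·25.0000 + (1−p*)·0.0000]/1.19 = 16.5521. B = V − Δ·S = -59.2055.
(3,3): S=74.0139. Δ = (V_up−V_dn)/(S_up−S_dn) = (25.0000−25.0000)/(93.2575−68.8329) = 0.0000. V = [p*·25.0000 + (1−p*)·25.0000]/1.19 = 21.0084. B = V − Δ·S = 21.0084.
(2,0): S=32.0013. Δ = (V_up−V_dn)/(S_up−S_dn) = (0.0000−0.0000)/(40.3216−29.7612) = 0.0000. V = [p*·0.0000 + (1−p*)·0.0000]/1.19 = 0.0000. B = V − Δ·S = 0.0000.
(2,1): S=43.3566. Δ = (V_up−V_dn)/(S_up−S_dn) = (16.5521−0.0000)/(54.6293−40.3216) = 1.1569. V = [p*·16.5521 + (1−p*)·0.0000]/1.19 = 10.9588. B = V − Δ·S = -39.1990.
(2,2): S=58.7412. Δ = (V_up−V_dn)/(S_up−S_dn) = (21.0084−16.5521)/(74.0139−54.6293) = 0.2299. V = [p*·21.0084 + (1−p*)·16.5521]/1.19 = 16.8598. B = V − Δ·S = 3.3557.
(1,0): S=34.4100. Δ = (V_up−V_dn)/(S_up−S_dn) = (10.9588−0.0000)/(43.3566−32.0013) = 0.9651. V = [p*·10.9588 + (1−p*)·0.0000]/1.19 = 7.2557. B = V − Δ·S = -25.9530.
(1,1): S=46.6200. Δ = (V_up−V_dn)/(S_up−S_dn) = (16.8598−10.9588)/(58.7412−43.3566) = 0.3836. V = [p*·16.8598 + (1−p*)·10.9588]/1.19 = 13.1160. B = V − Δ·S = -4.7656.
(0,0): S=37.0000. Δ = (V_up−V_dn)/(S_up−S_dn) = (13.1160−7.2557)/(46.6200−34.4100) = 0.4800. V = [p*·13.1160 + (1−p*)·7.2557]/1.19 = 9.9772. B = V − Δ·S = -7.7814.
Check: Δ(0,0)·S0 + B(0,0) = 9.9772 = V0.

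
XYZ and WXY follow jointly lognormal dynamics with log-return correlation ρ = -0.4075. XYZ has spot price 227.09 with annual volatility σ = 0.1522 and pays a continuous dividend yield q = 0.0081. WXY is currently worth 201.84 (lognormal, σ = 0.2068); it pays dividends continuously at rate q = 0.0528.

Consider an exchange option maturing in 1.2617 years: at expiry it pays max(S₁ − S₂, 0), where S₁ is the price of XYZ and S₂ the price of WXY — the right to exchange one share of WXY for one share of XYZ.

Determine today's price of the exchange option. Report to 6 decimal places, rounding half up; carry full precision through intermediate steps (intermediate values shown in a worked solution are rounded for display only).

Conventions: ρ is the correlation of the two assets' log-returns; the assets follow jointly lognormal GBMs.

σ_eff = √(σ₁² + σ₂² − 2ρσ₁σ₂) = √(0.1522² + 0.2068² − 2·-0.4075·0.1522·0.2068) = 0.302627
d₁ = (ln(S₁/S₂) + (q₂ − q₁ + σ_eff²/2)T) / (σ_eff√T) = (ln(227.09/201.84) + (0.0528 − 0.0081 + 0.045792)·1.2617) / 0.339927 = 0.682630
d₂ = d₁ − σ_eff√T = 0.682630 − 0.339927 = 0.342702
N(d₁) = 0.752580,  N(d₂) = 0.634089
V = S₁·e^{−q₁T}·N(d₁) − S₂·e^{−q₂T}·N(d₂) = 169.165587 − 119.736237 = 49.429350
Key observation: the rate r is irrelevant here: denominating values in WXY turns the exchange into a ratio option on S₁/S₂, and discounting at r drops out.

exchange price = 49.429350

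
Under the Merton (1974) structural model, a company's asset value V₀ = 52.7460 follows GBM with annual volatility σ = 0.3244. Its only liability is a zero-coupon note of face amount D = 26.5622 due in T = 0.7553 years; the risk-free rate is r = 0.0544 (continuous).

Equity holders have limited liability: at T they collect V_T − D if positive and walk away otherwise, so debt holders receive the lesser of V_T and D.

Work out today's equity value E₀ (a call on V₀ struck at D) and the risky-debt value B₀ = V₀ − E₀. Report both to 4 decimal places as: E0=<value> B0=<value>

E0=27.2691 B0=25.4769

Equity is a call on the firm's assets struck at D = 26.5622:
d₁ = [ln(V₀/D) + (r + σ²/2)T] / (σ√T)
   = [ln(52.7460/26.5622) + (0.0544 + 0.5·0.3244²)·0.7553] / (0.3244·√0.7553)
   = [0.685999 + 0.080830] / 0.281930 = 2.719932
d₂ = d₁ − σ√T = 2.719932 − 0.281930 = 2.438003
N(d₁) = 0.996735,  N(d₂) = 0.992616,  e^(−rT) = 0.959744
E₀ = V₀·N(d₁) − D·e^(−rT)·N(d₂)
   = 52.7460·0.996735 − 26.5622·0.959744·0.992616 = 27.269123
B₀ = V₀ − E₀ = 52.7460 − 27.269123 = 25.476877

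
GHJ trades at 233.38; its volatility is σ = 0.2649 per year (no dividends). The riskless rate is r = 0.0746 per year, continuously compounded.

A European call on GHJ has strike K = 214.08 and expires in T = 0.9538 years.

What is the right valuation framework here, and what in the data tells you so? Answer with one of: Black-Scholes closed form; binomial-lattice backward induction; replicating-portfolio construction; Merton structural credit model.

framework: Black-Scholes closed form

Key observation: everything needed for the exact continuous-time valuation of the European call on GHJ (strike 214.08) is given, and no feature rules the closed form out.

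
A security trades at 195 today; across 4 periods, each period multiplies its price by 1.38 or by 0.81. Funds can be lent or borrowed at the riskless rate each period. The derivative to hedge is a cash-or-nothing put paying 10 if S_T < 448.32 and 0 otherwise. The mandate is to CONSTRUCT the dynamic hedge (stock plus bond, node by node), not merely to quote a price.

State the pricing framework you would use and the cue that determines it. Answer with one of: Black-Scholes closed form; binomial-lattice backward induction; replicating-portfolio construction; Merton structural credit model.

framework: replicating-portfolio construction

Key observation: what is demanded is not a single number but the (Δ, B) position at each node of the 1.38/0.81 tree starting at 195; constructing those positions is the replicating-portfolio method.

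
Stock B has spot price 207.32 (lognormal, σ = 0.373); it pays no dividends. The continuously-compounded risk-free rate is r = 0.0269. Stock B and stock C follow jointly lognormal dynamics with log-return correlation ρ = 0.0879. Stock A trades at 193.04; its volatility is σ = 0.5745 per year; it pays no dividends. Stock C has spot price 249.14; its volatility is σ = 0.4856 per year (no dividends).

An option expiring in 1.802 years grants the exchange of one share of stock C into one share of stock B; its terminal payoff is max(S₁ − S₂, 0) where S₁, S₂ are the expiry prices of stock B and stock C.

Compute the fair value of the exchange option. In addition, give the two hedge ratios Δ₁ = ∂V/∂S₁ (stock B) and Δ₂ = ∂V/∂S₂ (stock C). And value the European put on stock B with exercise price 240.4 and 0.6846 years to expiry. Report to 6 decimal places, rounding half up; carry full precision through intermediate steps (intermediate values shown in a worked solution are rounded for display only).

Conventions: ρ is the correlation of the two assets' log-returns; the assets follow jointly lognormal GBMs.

exchange price = 50.675118
Δ1 = 0.563344
Δ2 = -0.265382
price(stock B put K=240.4) = 43.871268

σ_eff = √(σ₁² + σ₂² − 2ρσ₁σ₂) = √(0.373² + 0.4856² − 2·0.0879·0.373·0.4856) = 0.585742
d₁ = (ln(S₁/S₂) + (q₂ − q₁ + σ_eff²/2)T) / (σ_eff√T) = (ln(207.32/249.14) + (0.0 − 0.0 + 0.171547)·1.802) / 0.786292 = 0.159452
d₂ = d₁ − σ_eff√T = 0.159452 − 0.786292 = -0.626840
N(d₁) = 0.563344,  N(d₂) = 0.265382
V = S₁·e^{−q₁T}·N(d₁) − S₂·e^{−q₂T}·N(d₂) = 116.792427 − 66.117309 = 50.675118
Δ₁ = e^{−q₁T}·N(d₁) = 0.563344;  Δ₂ = −e^{−q₂T}·N(d₂) = -0.265382
[vanilla: stock B put K=240.4]
σ√T = 0.373·√0.6846 = 0.308622
d₁ = (ln(S/K) + (r+σ²/2)T) / (σ√T) = (ln(207.32/240.4) + (0.0269+0.373²/2)·0.6846) / 0.308622 = (-0.148041 + 0.066040) / 0.308622 = -0.265701
d₂ = d₁ − σ√T = -0.265701 − 0.308622 = -0.574323
e^{−rT} = 0.981753
N(−d₁) = 0.604765,  N(−d₂) = 0.717125
price = K·e^{−rT}·N(−d₂) − S·N(−d₁) = 169.251165 − 125.379897 = 43.871268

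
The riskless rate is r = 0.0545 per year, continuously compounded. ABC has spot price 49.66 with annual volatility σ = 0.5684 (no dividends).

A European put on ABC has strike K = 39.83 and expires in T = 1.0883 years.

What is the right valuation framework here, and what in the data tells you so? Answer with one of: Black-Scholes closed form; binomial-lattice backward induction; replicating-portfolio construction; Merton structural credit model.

framework: Black-Scholes closed form

Key observation: a European claim on ABC (strike 39.83) — a lognormal (GBM) underlying with constant rate and volatility — has an exact closed-form value; no lattice or capital structure is involved.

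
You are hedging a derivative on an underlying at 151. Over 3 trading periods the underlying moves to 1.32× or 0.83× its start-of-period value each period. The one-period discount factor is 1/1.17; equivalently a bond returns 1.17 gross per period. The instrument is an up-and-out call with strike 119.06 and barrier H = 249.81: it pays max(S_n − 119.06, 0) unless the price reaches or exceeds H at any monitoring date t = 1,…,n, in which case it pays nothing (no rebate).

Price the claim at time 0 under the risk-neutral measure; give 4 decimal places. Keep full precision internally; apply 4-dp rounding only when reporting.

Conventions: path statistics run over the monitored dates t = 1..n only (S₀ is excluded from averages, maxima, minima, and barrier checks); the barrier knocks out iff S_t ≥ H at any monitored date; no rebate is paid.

Under the martingale measure an up-move has probability p* = 0.6939; value the claim as the probability-weighted average of per-path payoffs, discounted 3 periods at R = 1.17.
Enumerate all 2^3 = 8 price paths (U = up ×1.32, D = down ×0.83); each path with k up-moves has probability p*^k·(1−p*)^(3−k).
DDD: M=125.3300, payoff=0.0000, prob=0.028687
UDD: M=199.3200, payoff=18.2515, prob=0.065024
DUD: M=165.4356, payoff=18.2515, prob=0.065024
UUD: M=263.1024, payoff=0.0000, prob=0.147388
DDU: M=137.3115, payoff=18.2515, prob=0.065024
UDU: M=218.3750, payoff=99.3150, prob=0.147388
DUU: M=218.3750, payoff=99.3150, prob=0.147388
UUU: M=347.2952, payoff=0.0000, prob=0.334078
Price = Σ prob·payoff / R^3 = 32.835952 / 1.601613 = 20.5018

price = 20.5018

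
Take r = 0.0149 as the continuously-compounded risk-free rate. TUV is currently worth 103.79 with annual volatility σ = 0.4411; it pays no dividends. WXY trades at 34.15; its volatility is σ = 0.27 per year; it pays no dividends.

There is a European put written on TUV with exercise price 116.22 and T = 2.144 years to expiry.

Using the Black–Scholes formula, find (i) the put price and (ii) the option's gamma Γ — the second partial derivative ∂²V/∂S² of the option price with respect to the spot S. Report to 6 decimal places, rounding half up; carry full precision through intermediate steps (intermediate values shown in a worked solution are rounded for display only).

price = 31.993432
Γ = 0.005837

σ√T = 0.4411·√2.144 = 0.645876
d₁ = (ln(S/K) + (r+σ²/2)T) / (σ√T) = (ln(103.79/116.22) + (0.0149+0.4411²/2)·2.144) / 0.645876 = (-0.113115 + 0.240524) / 0.645876 = 0.197264
d₂ = d₁ − σ√T = 0.197264 − 0.645876 = -0.448612
e^{−rT} = 0.968559
N(−d₁) = 0.421810,  N(−d₂) = 0.673144
Put price V = K·e^{−rT}·N(−d₂) − S·N(−d₁) = 75.773123 − 43.779690 = 31.993432
φ(d₁) = (1/√(2π))·e^{−d₁²/2} = 0.391255
Γ = φ(d₁) / (S·σ·√T) = 0.005837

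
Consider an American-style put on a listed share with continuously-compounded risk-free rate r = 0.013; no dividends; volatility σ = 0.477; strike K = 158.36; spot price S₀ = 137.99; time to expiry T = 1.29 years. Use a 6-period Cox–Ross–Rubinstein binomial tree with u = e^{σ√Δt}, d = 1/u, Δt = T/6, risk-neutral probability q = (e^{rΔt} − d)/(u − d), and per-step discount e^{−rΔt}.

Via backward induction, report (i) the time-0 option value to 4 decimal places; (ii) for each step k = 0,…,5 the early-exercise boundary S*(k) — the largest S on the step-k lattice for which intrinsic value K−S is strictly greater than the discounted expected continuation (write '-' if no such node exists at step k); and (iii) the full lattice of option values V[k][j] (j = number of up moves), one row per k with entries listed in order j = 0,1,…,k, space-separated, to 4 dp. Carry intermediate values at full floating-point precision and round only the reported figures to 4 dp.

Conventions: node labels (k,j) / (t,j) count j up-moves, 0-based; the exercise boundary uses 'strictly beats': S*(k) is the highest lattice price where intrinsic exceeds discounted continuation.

price = 42.2756
boundary = - - - 71.0692 88.6618 110.6094
tree:
42.2756
55.8366 26.0437
71.2393 37.4491 12.3331
87.2908 52.1581 19.7911 3.3387
101.3927 69.6982 31.1479 6.1007 0.0000
112.6964 87.2908 47.7506 11.1477 0.0000 0.0000
121.7571 101.3927 69.6982 20.3700 0.0000 0.0000 0.0000

Δt=0.21500  u=1.24754  d=0.80158  q=0.45121  discount=0.99721
step 6 (expiry): payoffs max(K−S,0) = 121.7571 101.3927 69.6982 20.3700 0.0000 0.0000 0.0000
step 5: (k=5,j=0): S=45.6636, K−S=112.6964, hold=112.2544 ⇒ V=112.6964 exercise | (k=5,j=1): S=71.0692, K−S=87.2908, hold=86.8488 ⇒ V=87.2908 exercise | (k=5,j=2): S=110.6094, K−S=47.7506, hold=47.3086 ⇒ V=47.7506 exercise | (k=5,j=3): S=172.1484, K−S=0.0000, hold=11.1477 ⇒ V=11.1477 continue | (k=5,j=4): S=267.9254, K−S=0.0000, hold=0.0000 ⇒ V=0.0000 continue | (k=5,j=5): S=416.9892, K−S=0.0000, hold=0.0000 ⇒ V=0.0000 continue  boundary S*=110.6094
step 4: (k=4,j=0): S=56.9673, K−S=101.3927, hold=100.9507 ⇒ V=101.3927 exercise | (k=4,j=1): S=88.6618, K−S=69.6982, hold=69.2562 ⇒ V=69.6982 exercise | (k=4,j=2): S=137.9900, K−S=20.3700, hold=31.1479 ⇒ V=31.1479 continue | (k=4,j=3): S=214.7625, K−S=0.0000, hold=6.1007 ⇒ V=6.1007 continue | (k=4,j=4): S=334.2484, K−S=0.0000, hold=0.0000 ⇒ V=0.0000 continue  boundary S*=88.6618
step 3: (k=3,j=0): S=71.0692, K−S=87.2908, hold=86.8488 ⇒ V=87.2908 exercise | (k=3,j=1): S=110.6094, K−S=47.7506, hold=52.1581 ⇒ V=52.1581 continue | (k=3,j=2): S=172.1484, K−S=0.0000, hold=19.7911 ⇒ V=19.7911 continue | (k=3,j=3): S=267.9254, K−S=0.0000, hold=3.3387 ⇒ V=3.3387 continue  boundary S*=71.0692
step 2: (k=2,j=0): S=88.6618, K−S=69.6982, hold=71.2393 ⇒ V=71.2393 continue | (k=2,j=1): S=137.9900, K−S=20.3700, hold=37.4491 ⇒ V=37.4491 continue | (k=2,j=2): S=214.7625, K−S=0.0000, hold=12.3331 ⇒ V=12.3331 continue  boundary S*=-
step 1: (k=1,j=0): S=110.6094, K−S=47.7506, hold=55.8366 ⇒ V=55.8366 continue | (k=1,j=1): S=172.1484, K−S=0.0000, hold=26.0437 ⇒ V=26.0437 continue  boundary S*=-
step 0: (k=0,j=0): S=137.9900, K−S=20.3700, hold=42.2756 ⇒ V=42.2756 continue  boundary S*=-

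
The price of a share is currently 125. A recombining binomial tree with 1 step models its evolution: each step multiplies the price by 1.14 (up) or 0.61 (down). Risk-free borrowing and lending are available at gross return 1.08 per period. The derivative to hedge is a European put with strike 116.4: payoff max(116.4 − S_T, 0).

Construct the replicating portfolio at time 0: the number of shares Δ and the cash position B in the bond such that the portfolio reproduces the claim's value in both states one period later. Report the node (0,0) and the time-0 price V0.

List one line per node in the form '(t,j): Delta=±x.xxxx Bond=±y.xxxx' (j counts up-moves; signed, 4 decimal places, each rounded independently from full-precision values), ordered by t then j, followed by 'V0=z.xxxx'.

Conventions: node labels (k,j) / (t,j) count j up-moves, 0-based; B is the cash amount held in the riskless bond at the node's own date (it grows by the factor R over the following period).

(0,0): Delta=-0.6060 Bond=79.9633
V0=4.2086

Arbitrage-free pricing uses the up-move probability p* = (R−d)/(u−d) = 0.8868, discounting each step at R = 1.08.
Terminal payoffs: V(1,0)=40.1500, V(1,1)=0.0000
Node (0,0) S=125.0000: V=(p*·0.0000+(1−p*)·40.1500)/1.08=4.2086; Δ=(0.0000−40.1500)/(142.5000−76.2500)=-0.6060; B=V−Δ·S=79.9633
Check: Δ(0,0)·S0 + B(0,0) = 4.2086 = V0.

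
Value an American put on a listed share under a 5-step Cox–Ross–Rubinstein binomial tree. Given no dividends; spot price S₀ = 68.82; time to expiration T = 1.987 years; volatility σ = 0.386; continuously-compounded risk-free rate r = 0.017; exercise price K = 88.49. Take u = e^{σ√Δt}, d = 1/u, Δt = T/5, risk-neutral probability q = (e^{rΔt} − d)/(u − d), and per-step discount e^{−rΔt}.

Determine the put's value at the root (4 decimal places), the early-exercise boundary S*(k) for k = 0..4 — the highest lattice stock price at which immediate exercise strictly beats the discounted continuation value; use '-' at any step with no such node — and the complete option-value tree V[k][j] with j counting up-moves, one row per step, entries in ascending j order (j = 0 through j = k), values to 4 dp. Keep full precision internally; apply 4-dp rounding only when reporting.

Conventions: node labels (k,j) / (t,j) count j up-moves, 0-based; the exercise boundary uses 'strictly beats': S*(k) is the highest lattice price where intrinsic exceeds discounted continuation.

Δt=0.39740, u=1.27549, d=0.78401, q=0.45326, disc=e^(-rΔt)=0.99327
k=5 terminal: V=max(K-S,0) → 68.1044 55.3250 34.5344 0.7105 0.0000 0.0000
k=4: j=0 S=26.0017 intr=62.4883 cont=61.8925 V=62.4883[EX]; j=1 S=42.3017 intr=46.1883 cont=45.5925 V=46.1883[EX]; j=2 S=68.8200 intr=19.6700 cont=19.0742 V=19.6700[EX]; j=3 S=111.9621 intr=0.0000 cont=0.3859 V=0.3859[hold]; j=4 S=182.1493 intr=0.0000 cont=0.0000 V=0.0000[hold]  S*(4)=68.8200
k=3: j=0 S=33.1650 intr=55.3250 cont=54.7292 V=55.3250[EX]; j=1 S=53.9556 intr=34.5344 cont=33.9386 V=34.5344[EX]; j=2 S=87.7795 intr=0.7105 cont=10.8557 V=10.8557[hold]; j=3 S=142.8070 intr=0.0000 cont=0.2095 V=0.2095[hold]  S*(3)=53.9556
k=2: j=0 S=42.3017 intr=46.1883 cont=45.5925 V=46.1883[EX]; j=1 S=68.8200 intr=19.6700 cont=23.6416 V=23.6416[hold]; j=2 S=111.9621 intr=0.0000 cont=5.9897 V=5.9897[hold]  S*(2)=42.3017
k=1: j=0 S=53.9556 intr=34.5344 cont=35.7267 V=35.7267[hold]; j=1 S=87.7795 intr=0.7105 cont=15.5354 V=15.5354[hold]  S*(1)=-
k=0: j=0 S=68.8200 intr=19.6700 cont=26.3959 V=26.3959[hold]  S*(0)=-

price = 26.3959
boundary = - - 42.3017 53.9556 68.8200
tree:
26.3959
35.7267 15.5354
46.1883 23.6416 5.9897
55.3250 34.5344 10.8557 0.2095
62.4883 46.1883 19.6700 0.3859 0.0000
68.1044 55.3250 34.5344 0.7105 0.0000 0.0000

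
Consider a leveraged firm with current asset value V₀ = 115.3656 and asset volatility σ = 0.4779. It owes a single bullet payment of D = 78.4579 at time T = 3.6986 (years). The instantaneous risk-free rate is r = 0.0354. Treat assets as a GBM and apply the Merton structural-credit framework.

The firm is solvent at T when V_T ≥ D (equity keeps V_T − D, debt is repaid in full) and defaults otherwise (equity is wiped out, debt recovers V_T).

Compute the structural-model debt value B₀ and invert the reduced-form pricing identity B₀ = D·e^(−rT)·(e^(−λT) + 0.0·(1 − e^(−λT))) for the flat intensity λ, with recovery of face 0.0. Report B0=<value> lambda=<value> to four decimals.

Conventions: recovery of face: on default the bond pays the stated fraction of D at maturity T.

B0=54.9317 lambda=0.0610

Apply the equity-as-call identities (strike 78.4579, horizon 3.6986 years):
d₁ = [ln(V₀/D) + (r + σ²/2)T] / (σ√T)
   = [ln(115.3656/78.4579) + (0.0354 + 0.5·0.4779²)·3.6986] / (0.4779·√3.6986)
   = [0.385544 + 0.553289] / 0.919085 = 1.021487
d₂ = d₁ − σ√T = 1.021487 − 0.919085 = 0.102402
N(d₁) = 0.846488,  N(d₂) = 0.540781,  e^(−rT) = 0.877279
E₀ = V₀·N(d₁) − D·e^(−rT)·N(d₂)
   = 115.3656·0.846488 − 78.4579·0.877279·0.540781 = 60.433938
B₀ = V₀ − E₀ = 115.3656 − 60.433938 = 54.931662
e^(−λT) = (B₀·e^(rT)/D − 0)/(1 − 0) = (54.9317·1.139888/78.4579 − 0)/1 = 0.79808423
λ = −ln(0.79808423)/3.6986 = 0.060980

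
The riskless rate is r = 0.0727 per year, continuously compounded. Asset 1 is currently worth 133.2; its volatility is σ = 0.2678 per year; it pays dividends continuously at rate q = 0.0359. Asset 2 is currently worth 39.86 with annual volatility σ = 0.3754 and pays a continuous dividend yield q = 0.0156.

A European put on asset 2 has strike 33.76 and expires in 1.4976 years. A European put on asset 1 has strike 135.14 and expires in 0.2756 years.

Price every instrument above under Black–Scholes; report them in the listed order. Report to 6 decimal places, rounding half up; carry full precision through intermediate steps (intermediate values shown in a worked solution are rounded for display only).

price(asset 2 put K=33.76) = 2.854585
price(asset 1 put K=135.14) = 7.695918

[asset 2 put K=33.76]
σ√T = 0.3754·√1.4976 = 0.459401
d₁ = (ln(S/K) + (r−q+σ²/2)T) / (σ√T) = (ln(39.86/33.76) + (0.0727−0.0156+0.3754²/2)·1.4976) / 0.459401 = (0.166097 + 0.191038) / 0.459401 = 0.777391
d₂ = d₁ − σ√T = 0.777391 − 0.459401 = 0.317990
e^{−rT} = 0.896842
e^{−qT} = 0.976908
N(−d₁) = 0.218464,  N(−d₂) = 0.375246
price = K·e^{−rT}·N(−d₂) − S·e^{−qT}·N(−d₁) = 11.361481 − 8.506896 = 2.854585
[asset 1 put K=135.14]
σ√T = 0.2678·√0.2756 = 0.140589
d₁ = (ln(S/K) + (r−q+σ²/2)T) / (σ√T) = (ln(133.2/135.14) + (0.0727−0.0359+0.2678²/2)·0.2756) / 0.140589 = (-0.014460 + 0.020025) / 0.140589 = 0.039585
d₂ = d₁ − σ√T = 0.039585 − 0.140589 = -0.101004
e^{−rT} = 0.980163
e^{−qT} = 0.990155
N(−d₁) = 0.484212,  N(−d₂) = 0.540226
price = K·e^{−rT}·N(−d₂) − S·e^{−qT}·N(−d₁) = 71.557989 − 63.862070 = 7.695918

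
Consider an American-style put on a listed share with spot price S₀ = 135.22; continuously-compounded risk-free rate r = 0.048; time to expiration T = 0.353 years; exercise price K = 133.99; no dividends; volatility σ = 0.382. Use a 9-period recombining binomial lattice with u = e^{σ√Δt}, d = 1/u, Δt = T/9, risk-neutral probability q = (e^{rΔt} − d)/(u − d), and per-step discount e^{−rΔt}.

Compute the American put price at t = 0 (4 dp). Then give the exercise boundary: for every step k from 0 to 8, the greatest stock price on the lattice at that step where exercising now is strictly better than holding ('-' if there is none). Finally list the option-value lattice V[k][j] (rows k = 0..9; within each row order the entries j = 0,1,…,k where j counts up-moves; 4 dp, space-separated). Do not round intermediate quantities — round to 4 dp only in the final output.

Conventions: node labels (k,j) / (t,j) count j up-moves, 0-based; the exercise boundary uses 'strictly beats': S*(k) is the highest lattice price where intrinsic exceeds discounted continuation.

price = 10.9219
boundary = - - - - 99.9119 92.6321 99.9119 107.7639 116.2329
tree:
10.9219
15.1919 6.5817
20.5420 9.7598 3.3455
26.9154 14.0800 5.3637 1.2872
34.0781 19.6680 8.3994 2.2690 0.2846
41.3579 26.4569 12.7764 3.9399 0.5631 0.0000
48.1074 34.0781 18.7371 6.7085 1.1138 0.0000 0.0000
54.3650 41.3579 26.2261 11.1235 2.2034 0.0000 0.0000 0.0000
60.1667 48.1074 34.0781 17.7571 4.3587 0.0000 0.0000 0.0000 0.0000
65.5457 54.3650 41.3579 26.2261 8.6225 0.0000 0.0000 0.0000 0.0000 0.0000

Δt=0.03922, u=1.07859, d=0.92714, q=0.49354, disc=e^(-rΔt)=0.99812
k=9 terminal: V=max(K-S,0) → 65.5457 54.3650 41.3579 26.2261 8.6225 0.0000 0.0000 0.0000 0.0000 0.0000
k=8: j=0 S=73.8233 intr=60.1667 cont=59.9147 V=60.1667[EX]; j=1 S=85.8826 intr=48.1074 cont=47.8553 V=48.1074[EX]; j=2 S=99.9119 intr=34.0781 cont=33.8261 V=34.0781[EX]; j=3 S=116.2329 intr=17.7571 cont=17.5051 V=17.7571[EX]; j=4 S=135.2200 intr=0.0000 cont=4.3587 V=4.3587[hold]; j=5 S=157.3087 intr=0.0000 cont=0.0000 V=0.0000[hold]; j=6 S=183.0057 intr=0.0000 cont=0.0000 V=0.0000[hold]; j=7 S=212.9004 intr=0.0000 cont=0.0000 V=0.0000[hold]; j=8 S=247.6785 intr=0.0000 cont=0.0000 V=0.0000[hold]  S*(8)=116.2329
k=7: j=0 S=79.6250 intr=54.3650 cont=54.1130 V=54.3650[EX]; j=1 S=92.6321 intr=41.3579 cont=41.1059 V=41.3579[EX]; j=2 S=107.7639 intr=26.2261 cont=25.9741 V=26.2261[EX]; j=3 S=125.3675 intr=8.6225 cont=11.1235 V=11.1235[hold]; j=4 S=145.8468 intr=0.0000 cont=2.2034 V=2.2034[hold]; j=5 S=169.6714 intr=0.0000 cont=0.0000 V=0.0000[hold]; j=6 S=197.3879 intr=0.0000 cont=0.0000 V=0.0000[hold]; j=7 S=229.6320 intr=0.0000 cont=0.0000 V=0.0000[hold]  S*(7)=107.7639
k=6: j=0 S=85.8826 intr=48.1074 cont=47.8553 V=48.1074[EX]; j=1 S=99.9119 intr=34.0781 cont=33.8261 V=34.0781[EX]; j=2 S=116.2329 intr=17.7571 cont=18.7371 V=18.7371[hold]; j=3 S=135.2200 intr=0.0000 cont=6.7085 V=6.7085[hold]; j=4 S=157.3087 intr=0.0000 cont=1.1138 V=1.1138[hold]; j=5 S=183.0057 intr=0.0000 cont=0.0000 V=0.0000[hold]; j=6 S=212.9004 intr=0.0000 cont=0.0000 V=0.0000[hold]  S*(6)=99.9119
k=5: j=0 S=92.6321 intr=41.3579 cont=41.1059 V=41.3579[EX]; j=1 S=107.7639 intr=26.2261 cont=26.4569 V=26.4569[hold]; j=2 S=125.3675 intr=8.6225 cont=12.7764 V=12.7764[hold]; j=3 S=145.8468 intr=0.0000 cont=3.9399 V=3.9399[hold]; j=4 S=169.6714 intr=0.0000 cont=0.5631 V=0.5631[hold]; j=5 S=197.3879 intr=0.0000 cont=0.0000 V=0.0000[hold]  S*(5)=92.6321
k=4: j=0 S=99.9119 intr=34.0781 cont=33.9397 V=34.0781[EX]; j=1 S=116.2329 intr=17.7571 cont=19.6680 V=19.6680[hold]; j=2 S=135.2200 intr=0.0000 cont=8.3994 V=8.3994[hold]; j=3 S=157.3087 intr=0.0000 cont=2.2690 V=2.2690[hold]; j=4 S=183.0057 intr=0.0000 cont=0.2846 V=0.2846[hold]  S*(4)=99.9119
k=3: j=0 S=107.7639 intr=26.2261 cont=26.9154 V=26.9154[hold]; j=1 S=125.3675 intr=8.6225 cont=14.0800 V=14.0800[hold]; j=2 S=145.8468 intr=0.0000 cont=5.3637 V=5.3637[hold]; j=3 S=169.6714 intr=0.0000 cont=1.2872 V=1.2872[hold]  S*(3)=-
k=2: j=0 S=116.2329 intr=17.7571 cont=20.5420 V=20.5420[hold]; j=1 S=135.2200 intr=0.0000 cont=9.7598 V=9.7598[hold]; j=2 S=157.3087 intr=0.0000 cont=3.3455 V=3.3455[hold]  S*(2)=-
k=1: j=0 S=125.3675 intr=8.6225 cont=15.1919 V=15.1919[hold]; j=1 S=145.8468 intr=0.0000 cont=6.5817 V=6.5817[hold]  S*(1)=-
k=0: j=0 S=135.2200 intr=0.0000 cont=10.9219 V=10.9219[hold]  S*(0)=-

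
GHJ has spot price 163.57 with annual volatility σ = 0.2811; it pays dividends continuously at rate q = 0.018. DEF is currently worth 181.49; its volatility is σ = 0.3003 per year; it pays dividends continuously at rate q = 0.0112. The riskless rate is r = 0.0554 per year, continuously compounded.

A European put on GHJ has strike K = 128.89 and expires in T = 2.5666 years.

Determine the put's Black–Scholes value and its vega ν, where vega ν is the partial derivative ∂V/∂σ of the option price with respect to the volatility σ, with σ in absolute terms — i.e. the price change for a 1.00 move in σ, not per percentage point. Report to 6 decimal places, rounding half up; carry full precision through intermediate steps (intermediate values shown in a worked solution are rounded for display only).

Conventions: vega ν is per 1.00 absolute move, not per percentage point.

price = 7.796129
ν = 62.516269

σ√T = 0.2811·√2.5666 = 0.450339
d₁ = (ln(S/K) + (r−q+σ²/2)T) / (σ√T) = (ln(163.57/128.89) + (0.0554−0.018+0.2811²/2)·2.5666) / 0.450339 = (0.238282 + 0.197394) / 0.450339 = 0.967438
d₂ = d₁ − σ√T = 0.967438 − 0.450339 = 0.517098
e^{−rT} = 0.867457
e^{−qT} = 0.954852
N(−d₁) = 0.166663,  N(−d₂) = 0.302544
Put price V = K·e^{−rT}·N(−d₂) − S·e^{−qT}·N(−d₁) = 33.826358 − 26.030229 = 7.796129
φ(d₁) = (1/√(2π))·e^{−d₁²/2} = 0.249847
ν = S·e^{−qT}·φ(d₁)·√T = 62.516269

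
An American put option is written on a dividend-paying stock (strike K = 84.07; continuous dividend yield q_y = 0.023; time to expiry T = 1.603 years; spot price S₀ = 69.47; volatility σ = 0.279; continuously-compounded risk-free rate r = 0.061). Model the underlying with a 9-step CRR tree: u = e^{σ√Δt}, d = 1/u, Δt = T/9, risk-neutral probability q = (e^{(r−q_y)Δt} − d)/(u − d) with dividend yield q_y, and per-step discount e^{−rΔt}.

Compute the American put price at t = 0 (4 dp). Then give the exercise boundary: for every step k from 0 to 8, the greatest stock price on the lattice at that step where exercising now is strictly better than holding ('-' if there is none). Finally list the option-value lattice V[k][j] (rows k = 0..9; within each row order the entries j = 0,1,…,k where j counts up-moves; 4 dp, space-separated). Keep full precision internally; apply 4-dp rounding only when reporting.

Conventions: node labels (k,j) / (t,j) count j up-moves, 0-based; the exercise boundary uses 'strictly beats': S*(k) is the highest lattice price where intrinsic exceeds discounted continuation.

Δt=0.17811  u=1.12496  d=0.88892  q=0.49937  discount=0.98919
step 9 (expiry): payoffs max(K−S,0) = 59.9950 53.6023 45.5121 35.2737 22.3167 5.9191 0.0000 0.0000 0.0000 0.0000
step 8: (k=8,j=0): S=27.0834, K−S=56.9866, hold=56.1889 ⇒ V=56.9866 exercise | (k=8,j=1): S=34.2749, K−S=49.7951, hold=49.0268 ⇒ V=49.7951 exercise | (k=8,j=2): S=43.3760, K−S=40.6940, hold=39.9628 ⇒ V=40.6940 exercise | (k=8,j=3): S=54.8938, K−S=29.1762, hold=28.4921 ⇒ V=29.1762 exercise | (k=8,j=4): S=69.4700, K−S=14.6000, hold=13.9755 ⇒ V=14.6000 exercise | (k=8,j=5): S=87.9166, K−S=0.0000, hold=2.9313 ⇒ V=2.9313 continue | (k=8,j=6): S=111.2615, K−S=0.0000, hold=0.0000 ⇒ V=0.0000 continue | (k=8,j=7): S=140.8051, K−S=0.0000, hold=0.0000 ⇒ V=0.0000 continue | (k=8,j=8): S=178.1936, K−S=0.0000, hold=0.0000 ⇒ V=0.0000 continue  boundary S*=69.4700
step 7: (k=7,j=0): S=30.4677, K−S=53.6023, hold=52.8184 ⇒ V=53.6023 exercise | (k=7,j=1): S=38.5579, K−S=45.5121, hold=44.7613 ⇒ V=45.5121 exercise | (k=7,j=2): S=48.7963, K−S=35.2737, hold=34.5647 ⇒ V=35.2737 exercise | (k=7,j=3): S=61.7533, K−S=22.3167, hold=21.6607 ⇒ V=22.3167 exercise | (k=7,j=4): S=78.1509, K−S=5.9191, hold=8.6782 ⇒ V=8.6782 continue | (k=7,j=5): S=98.9026, K−S=0.0000, hold=1.4516 ⇒ V=1.4516 continue | (k=7,j=6): S=125.1646, K−S=0.0000, hold=0.0000 ⇒ V=0.0000 continue | (k=7,j=7): S=158.4000, K−S=0.0000, hold=0.0000 ⇒ V=0.0000 continue  boundary S*=61.7533
step 6: (k=6,j=0): S=34.2749, K−S=49.7951, hold=49.0268 ⇒ V=49.7951 exercise | (k=6,j=1): S=43.3760, K−S=40.6940, hold=39.9628 ⇒ V=40.6940 exercise | (k=6,j=2): S=54.8938, K−S=29.1762, hold=28.4921 ⇒ V=29.1762 exercise | (k=6,j=3): S=69.4700, K−S=14.6000, hold=15.3385 ⇒ V=15.3385 continue | (k=6,j=4): S=87.9166, K−S=0.0000, hold=5.0147 ⇒ V=5.0147 continue | (k=6,j=5): S=111.2615, K−S=0.0000, hold=0.7189 ⇒ V=0.7189 continue | (k=6,j=6): S=140.8051, K−S=0.0000, hold=0.0000 ⇒ V=0.0000 continue  boundary S*=54.8938
step 5: (k=5,j=0): S=38.5579, K−S=45.5121, hold=44.7613 ⇒ V=45.5121 exercise | (k=5,j=1): S=48.7963, K−S=35.2737, hold=34.5647 ⇒ V=35.2737 exercise | (k=5,j=2): S=61.7533, K−S=22.3167, hold=22.0254 ⇒ V=22.3167 exercise | (k=5,j=3): S=78.1509, K−S=5.9191, hold=10.0731 ⇒ V=10.0731 continue | (k=5,j=4): S=98.9026, K−S=0.0000, hold=2.8385 ⇒ V=2.8385 continue | (k=5,j=5): S=125.1646, K−S=0.0000, hold=0.3560 ⇒ V=0.3560 continue  boundary S*=61.7533
step 4: (k=4,j=0): S=43.3760, K−S=40.6940, hold=39.9628 ⇒ V=40.6940 exercise | (k=4,j=1): S=54.8938, K−S=29.1762, hold=28.4921 ⇒ V=29.1762 exercise | (k=4,j=2): S=69.4700, K−S=14.6000, hold=16.0275 ⇒ V=16.0275 continue | (k=4,j=3): S=87.9166, K−S=0.0000, hold=6.3905 ⇒ V=6.3905 continue | (k=4,j=4): S=111.2615, K−S=0.0000, hold=1.5815 ⇒ V=1.5815 continue  boundary S*=54.8938
step 3: (k=3,j=0): S=48.7963, K−S=35.2737, hold=34.5647 ⇒ V=35.2737 exercise | (k=3,j=1): S=61.7533, K−S=22.3167, hold=22.3658 ⇒ V=22.3658 continue | (k=3,j=2): S=78.1509, K−S=5.9191, hold=11.0939 ⇒ V=11.0939 continue | (k=3,j=3): S=98.9026, K−S=0.0000, hold=3.9460 ⇒ V=3.9460 continue  boundary S*=48.7963
step 2: (k=2,j=0): S=54.8938, K−S=29.1762, hold=28.5164 ⇒ V=29.1762 exercise | (k=2,j=1): S=69.4700, K−S=14.6000, hold=16.5561 ⇒ V=16.5561 continue | (k=2,j=2): S=87.9166, K−S=0.0000, hold=7.4431 ⇒ V=7.4431 continue  boundary S*=54.8938
step 1: (k=1,j=0): S=61.7533, K−S=22.3167, hold=22.6269 ⇒ V=22.6269 continue | (k=1,j=1): S=78.1509, K−S=5.9191, hold=11.8757 ⇒ V=11.8757 continue  boundary S*=-
step 0: (k=0,j=0): S=69.4700, K−S=14.6000, hold=17.0716 ⇒ V=17.0716 continue  boundary S*=-

price = 17.0716
boundary = - - 54.8938 48.7963 54.8938 61.7533 54.8938 61.7533 69.4700
tree:
17.0716
22.6269 11.8757
29.1762 16.5561 7.4431
35.2737 22.3658 11.0939 3.9460
40.6940 29.1762 16.0275 6.3905 1.5815
45.5121 35.2737 22.3167 10.0731 2.8385 0.3560
49.7951 40.6940 29.1762 15.3385 5.0147 0.7189 0.0000
53.6023 45.5121 35.2737 22.3167 8.6782 1.4516 0.0000 0.0000
56.9866 49.7951 40.6940 29.1762 14.6000 2.9313 0.0000 0.0000 0.0000
59.9950 53.6023 45.5121 35.2737 22.3167 5.9191 0.0000 0.0000 0.0000 0.0000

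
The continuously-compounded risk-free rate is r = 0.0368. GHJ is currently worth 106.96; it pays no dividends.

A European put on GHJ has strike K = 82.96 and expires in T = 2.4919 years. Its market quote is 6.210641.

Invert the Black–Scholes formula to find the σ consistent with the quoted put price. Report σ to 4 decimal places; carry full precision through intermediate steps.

sigma = 0.3122

At σ = 0.3122 the Black–Scholes value reproduces the quote:
σ√T = 0.3122·√2.4919 = 0.492831
d₁ = (ln(S/K) + (r+σ²/2)T) / (σ√T) = (ln(106.96/82.96) + (0.0368+0.3122²/2)·2.4919) / 0.492831 = (0.254096 + 0.213143) / 0.492831 = 0.948072
d₂ = d₁ − σ√T = 0.948072 − 0.492831 = 0.455241
e^{−rT} = 0.912377
N(−d₁) = 0.171546,  N(−d₂) = 0.324468
V = K·e^{−rT}·N(−d₂) − S·N(−d₁) = 24.559237 − 18.348596 = 6.210641 (matching the quote); vega is positive throughout, so no other σ reproduces this price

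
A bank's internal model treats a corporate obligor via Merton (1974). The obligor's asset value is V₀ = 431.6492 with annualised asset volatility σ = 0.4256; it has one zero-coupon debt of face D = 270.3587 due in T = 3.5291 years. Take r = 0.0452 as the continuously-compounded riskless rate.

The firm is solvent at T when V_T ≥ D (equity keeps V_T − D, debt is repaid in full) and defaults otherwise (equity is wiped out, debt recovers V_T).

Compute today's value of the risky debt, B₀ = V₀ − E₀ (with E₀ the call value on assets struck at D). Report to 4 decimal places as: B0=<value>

B0=200.7738

Work the structural quantities from V₀ = 431.6492 against face 270.3587:
d₁ = [ln(V₀/D) + (r + σ²/2)T] / (σ√T)
   = [ln(431.6492/270.3587) + (0.0452 + 0.5·0.4256²)·3.5291] / (0.4256·√3.5291)
   = [0.467864 + 0.479138] / 0.799528 = 1.184451
d₂ = d₁ − σ√T = 1.184451 − 0.799528 = 0.384923
N(d₁) = 0.881883,  N(d₂) = 0.649853,  e^(−rT) = 0.852557
E₀ = V₀·N(d₁) − D·e^(−rT)·N(d₂)
   = 431.6492·0.881883 − 270.3587·0.852557·0.649853 = 230.875375
B₀ = V₀ − E₀ = 431.6492 − 230.875375 = 200.773825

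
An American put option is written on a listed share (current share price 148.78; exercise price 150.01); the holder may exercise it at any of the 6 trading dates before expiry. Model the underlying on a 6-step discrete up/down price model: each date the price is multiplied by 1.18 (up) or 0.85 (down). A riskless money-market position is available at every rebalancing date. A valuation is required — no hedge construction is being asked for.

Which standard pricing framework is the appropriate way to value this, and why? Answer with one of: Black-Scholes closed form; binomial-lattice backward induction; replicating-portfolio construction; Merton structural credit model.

framework: binomial-lattice backward induction

Key observation: the defining feature is the embedded early-exercise option across 6 discrete dates on the spot-148.78 tree; pricing the strike-150.01 put means working backward with an exercise test at every node.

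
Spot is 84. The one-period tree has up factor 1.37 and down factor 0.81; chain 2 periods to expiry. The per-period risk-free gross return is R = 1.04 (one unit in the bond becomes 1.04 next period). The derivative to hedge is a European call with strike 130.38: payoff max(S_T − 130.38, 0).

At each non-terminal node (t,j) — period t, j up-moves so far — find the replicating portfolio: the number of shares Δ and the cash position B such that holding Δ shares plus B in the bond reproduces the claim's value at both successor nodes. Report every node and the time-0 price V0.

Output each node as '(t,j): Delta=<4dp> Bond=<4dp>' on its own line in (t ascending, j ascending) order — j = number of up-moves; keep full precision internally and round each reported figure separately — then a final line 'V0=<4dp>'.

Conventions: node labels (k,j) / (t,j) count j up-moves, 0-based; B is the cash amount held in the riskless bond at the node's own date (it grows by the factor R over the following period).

Since d<R<u, set p* = (R−d)/(u−d) = 0.4107; price each node as the discounted p*-expectation of its children.
Terminal payoffs: V(2,0)=0.0000, V(2,1)=0.0000, V(2,2)=27.2796
  t=1,j=0: stock 68.0400 → up 93.2148 (V=0.0000), down 55.1124 (V=0.0000). Price 0.0000; hedge Δ=0.0000, bond B=0.0000.
  t=1,j=1: stock 115.0800 → up 157.6596 (V=27.2796), down 93.2148 (V=0.0000). Price 10.7732; hedge Δ=0.4233, bond B=-37.9404.
  t=0,j=0: stock 84.0000 → up 115.0800 (V=10.7732), down 68.0400 (V=0.0000). Price 4.2545; hedge Δ=0.2290, bond B=-14.9833.
Verification: the root portfolio costs Δ(0,0)·S0 + B(0,0) = 4.2545, matching V0.

(0,0): Delta=0.2290 Bond=-14.9833
(1,0): Delta=0.0000 Bond=0.0000
(1,1): Delta=0.4233 Bond=-37.9404
V0=4.2545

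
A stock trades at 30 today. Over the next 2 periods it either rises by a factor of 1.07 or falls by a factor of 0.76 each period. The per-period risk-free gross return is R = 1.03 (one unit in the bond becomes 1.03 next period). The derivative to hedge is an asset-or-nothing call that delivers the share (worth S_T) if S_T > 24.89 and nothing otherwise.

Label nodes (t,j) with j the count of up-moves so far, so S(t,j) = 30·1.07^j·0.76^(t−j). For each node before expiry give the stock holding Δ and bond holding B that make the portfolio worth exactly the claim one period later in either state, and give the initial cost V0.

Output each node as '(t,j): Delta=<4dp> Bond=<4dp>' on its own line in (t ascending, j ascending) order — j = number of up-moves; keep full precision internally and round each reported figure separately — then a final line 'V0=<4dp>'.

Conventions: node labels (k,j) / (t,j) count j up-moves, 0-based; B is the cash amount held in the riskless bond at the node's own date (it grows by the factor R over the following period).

(0,0): Delta=3.1230 Bond=-69.1303
(1,0): Delta=0.0000 Bond=0.0000
(1,1): Delta=3.4516 Bond=-81.7530
V0=24.5594

No-arbitrage ⇒ martingale measure with p* = (R−d)/(u−d) = 0.8710.
At maturity the claim pays: V(2,0)=0.0000, V(2,1)=0.0000, V(2,2)=34.3470
(1,0): S=22.8000. Δ = (V_up−V_dn)/(S_up−S_dn) = (0.0000−0.0000)/(24.3960−17.3280) = 0.0000. V = [p*·0.0000 + (1−p*)·0.0000]/1.03 = 0.0000. B = V − Δ·S = 0.0000.
(1,1): S=32.1000. Δ = (V_up−V_dn)/(S_up−S_dn) = (34.3470−0.0000)/(34.3470−24.3960) = 3.4516. V = [p*·34.3470 + (1−p*)·0.0000]/1.03 = 29.0438. B = V − Δ·S = -81.7530.
(0,0): S=30.0000. Δ = (V_up−V_dn)/(S_up−S_dn) = (29.0438−0.0000)/(32.1000−22.8000) = 3.1230. V = [p*·29.0438 + (1−p*)·0.0000]/1.03 = 24.5594. B = V − Δ·S = -69.1303.
As a check, the time-0 holding Δ(0,0)·S0 + B(0,0) comes to 24.5594 — exactly V0.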